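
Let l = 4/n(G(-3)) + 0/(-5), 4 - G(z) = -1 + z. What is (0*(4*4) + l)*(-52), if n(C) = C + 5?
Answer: -16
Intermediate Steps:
G(z) = 5 - z (G(z) = 4 - (-1 + z) = 4 + (1 - z) = 5 - z)
n(C) = 5 + C
l = 4/13 (l = 4/(5 + (5 - 1*(-3))) + 0/(-5) = 4/(5 + (5 + 3)) + 0*(-1/5) = 4/(5 + 8) + 0 = 4/13 + 0 = 4/13 ≈ 0.30769)
(0*(4*4) + l)*(-52) = (0*(4*4) + 4/13)*(-52) = (0*16 + 4/13)*(-52) = (0 + 4/13)*(-52) = (4/13)*(-52) = -16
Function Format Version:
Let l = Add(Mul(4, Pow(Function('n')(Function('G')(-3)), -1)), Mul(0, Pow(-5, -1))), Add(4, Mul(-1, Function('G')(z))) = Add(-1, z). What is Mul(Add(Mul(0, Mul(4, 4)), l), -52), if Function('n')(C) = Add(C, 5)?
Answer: -16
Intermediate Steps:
Function('G')(z) = Add(5, Mul(-1, z)) (Function('G')(z) = Add(4, Mul(-1, Add(-1, z))) = Add(4, Add(1, Mul(-1, z))) = Add(5, Mul(-1, z)))
Function('n')(C) = Add(5, C)
l = Rational(4, 13) (l = Add(Mul(4, Pow(Add(5, Add(5, Mul(-1, -3))), -1)), Mul(0, Pow(-5, -1))) = Add(Mul(4, Pow(Add(5, Add(5, 3)), -1)), Mul(0, Rational(-1, 5))) = Add(Mul(4, Pow(Add(5, 8), -1)), 0) = Add(Mul(4, Pow(13, -1)), 0) = Add(Mul(4, Rational(1, 13)), 0) = Add(Rational(4, 13), 0) = Rational(4, 13) ≈ 0.30769)
Mul(Add(Mul(0, Mul(4, 4)), l), -52) = Mul(Add(Mul(0, Mul(4, 4)), Rational(4, 13)), -52) = Mul(Add(Mul(0, 16), Rational(4, 13)), -52) = Mul(Add(0, Rational(4, 13)), -52) = Mul(Rational(4, 13), -52) = -16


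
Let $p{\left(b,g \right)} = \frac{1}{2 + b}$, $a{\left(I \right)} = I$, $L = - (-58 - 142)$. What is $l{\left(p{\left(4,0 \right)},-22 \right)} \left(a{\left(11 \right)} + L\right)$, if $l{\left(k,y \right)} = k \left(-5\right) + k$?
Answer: $- \frac{422}{3} \approx -140.67$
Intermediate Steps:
$L = 200$ ($L = \left(-1\right) \left(-200\right) = 200$)
$l{\left(k,y \right)} = - 4 k$ ($l{\left(k,y \right)} = - 5 k + k = - 4 k$)
$l{\left(p{\left(4,0 \right)},-22 \right)} \left(a{\left(11 \right)} + L\right) = - \frac{4}{2 + 4} \left(11 + 200\right) = - \frac{4}{6} \cdot 211 = \left(-4\right) \frac{1}{6} \cdot 211 = \left(- \frac{2}{3}\right) 211 = - \frac{422}{3}$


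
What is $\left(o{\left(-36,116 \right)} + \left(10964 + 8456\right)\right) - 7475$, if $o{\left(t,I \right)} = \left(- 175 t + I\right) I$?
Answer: $756201$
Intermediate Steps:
$o{\left(t,I \right)} = I \left(I - 175 t\right)$ ($o{\left(t,I \right)} = \left(I - 175 t\right) I = I \left(I - 175 t\right)$)
$\left(o{\left(-36,116 \right)} + \left(10964 + 8456\right)\right) - 7475 = \left(116 \left(116 - -6300\right) + \left(10964 + 8456\right)\right) - 7475 = \left(116 \left(116 + 6300\right) + 19420\right) - 7475 = \left(116 \cdot 6416 + 19420\right) - 7475 = \left(744256 + 19420\right) - 7475 = 763676 - 7475 = 756201$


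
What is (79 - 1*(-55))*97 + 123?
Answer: 13121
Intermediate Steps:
(79 - 1*(-55))*97 + 123 = (79 + 55)*97 + 123 = 134*97 + 123 = 12998 + 123 = 13121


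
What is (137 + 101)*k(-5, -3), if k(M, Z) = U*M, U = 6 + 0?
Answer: -7140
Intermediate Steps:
U = 6
k(M, Z) = 6*M
(137 + 101)*k(-5, -3) = (137 + 101)*(6*(-5)) = 238*(-30) = -7140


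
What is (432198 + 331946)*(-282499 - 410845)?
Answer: -529814657536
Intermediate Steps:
(432198 + 331946)*(-282499 - 410845) = 764144*(-693344) = -529814657536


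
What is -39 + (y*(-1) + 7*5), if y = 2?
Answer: -6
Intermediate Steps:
-39 + (y*(-1) + 7*5) = -39 + (2*(-1) + 7*5) = -39 + (-2 + 35) = -39 + 33 = -6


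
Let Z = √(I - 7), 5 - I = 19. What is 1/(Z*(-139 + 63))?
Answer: I*√21/1596 ≈ 0.0028713*I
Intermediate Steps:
I = -14 (I = 5 - 1*19 = 5 - 19 = -14)
Z = I*√21 (Z = √(-14 - 7) = √(-21) = I*√21 ≈ 4.5826*I)
1/(Z*(-139 + 63)) = 1/((I*√21)*(-139 + 63)) = 1/((I*√21)*(-76)) = 1/(-76*I*√21) = I*√21/1596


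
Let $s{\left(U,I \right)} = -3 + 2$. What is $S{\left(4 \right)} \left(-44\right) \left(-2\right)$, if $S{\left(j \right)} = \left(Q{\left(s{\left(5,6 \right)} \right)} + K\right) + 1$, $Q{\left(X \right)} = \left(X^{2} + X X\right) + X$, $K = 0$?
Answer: $176$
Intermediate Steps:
$s{\left(U,I \right)} = -1$
$Q{\left(X \right)} = X + 2 X^{2}$ ($Q{\left(X \right)} = \left(X^{2} + X^{2}\right) + X = 2 X^{2} + X = X + 2 X^{2}$)
$S{\left(j \right)} = 2$ ($S{\left(j \right)} = \left(- (1 + 2 \left(-1\right)) + 0\right) + 1 = \left(- (1 - 2) + 0\right) + 1 = \left(\left(-1\right) \left(-1\right) + 0\right) + 1 = \left(1 + 0\right) + 1 = 1 + 1 = 2$)
$S{\left(4 \right)} \left(-44\right) \left(-2\right) = 2 \left(-44\right) \left(-2\right) = \left(-88\right) \left(-2\right) = 176$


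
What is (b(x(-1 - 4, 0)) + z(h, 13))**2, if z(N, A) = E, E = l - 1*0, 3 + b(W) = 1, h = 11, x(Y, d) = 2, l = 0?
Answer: 4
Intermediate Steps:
b(W) = -2 (b(W) = -3 + 1 = -2)
E = 0 (E = 0 - 1*0 = 0 + 0 = 0)
z(N, A) = 0
(b(x(-1 - 4, 0)) + z(h, 13))**2 = (-2 + 0)**2 = (-2)**2 = 4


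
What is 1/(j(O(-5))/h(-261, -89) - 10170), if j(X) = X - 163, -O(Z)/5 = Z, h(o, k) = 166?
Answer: -83/844179 ≈ -9.8320e-5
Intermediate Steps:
O(Z) = -5*Z
j(X) = -163 + X
1/(j(O(-5))/h(-261, -89) - 10170) = 1/((-163 - 5*(-5))/166 - 10170) = 1/((-163 + 25)*(1/166) - 10170) = 1/(-138*1/166 - 10170) = 1/(-69/83 - 10170) = 1/(-844179/83) = -83/844179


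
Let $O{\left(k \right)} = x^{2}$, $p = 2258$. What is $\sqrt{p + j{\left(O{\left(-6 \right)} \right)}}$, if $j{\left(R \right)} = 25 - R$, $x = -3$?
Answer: $\sqrt{2274} \approx 47.686$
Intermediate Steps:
$O{\left(k \right)} = 9$ ($O{\left(k \right)} = \left(-3\right)^{2} = 9$)
$\sqrt{p + j{\left(O{\left(-6 \right)} \right)}} = \sqrt{2258 + \left(25 - 9\right)} = \sqrt{2258 + 16} = \sqrt{2274}$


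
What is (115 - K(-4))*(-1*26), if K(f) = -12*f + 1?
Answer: -1716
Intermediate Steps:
K(f) = 1 - 12*f
(115 - K(-4))*(-1*26) = (115 - (1 - 12*(-4)))*(-1*26) = (115 - (1 + 48))*(-26) = (115 - 1*49)*(-26) = (115 - 49)*(-26) = 66*(-26) = -1716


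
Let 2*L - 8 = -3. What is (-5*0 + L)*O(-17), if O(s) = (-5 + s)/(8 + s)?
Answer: 55/9 ≈ 6.1111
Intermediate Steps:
L = 5/2 (L = 4 + (½)*(-3) = 4 - 3/2 = 5/2 ≈ 2.5000)
O(s) = (-5 + s)/(8 + s)
(-5*0 + L)*O(-17) = (-5*0 + 5/2)*((-5 - 17)/(8 - 17)) = (0 + 5/2)*(-22/(-9)) = 5*(-⅑*(-22))/2 = (5/2)*(22/9) = 55/9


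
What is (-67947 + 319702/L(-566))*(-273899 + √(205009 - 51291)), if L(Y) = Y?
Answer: 5310587173948/283 - 19388852*√153718/283 ≈ 1.8738e+10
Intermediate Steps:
(-67947 + 319702/L(-566))*(-273899 + √(205009 - 51291)) = (-67947 + 319702/(-566))*(-273899 + √(205009 - 51291)) = (-67947 + 319702*(-1/566))*(-273899 + √153718) = (-67947 - 159851/283)*(-273899 + √153718) = -19388852*(-273899 + √153718)/283 = 5310587173948/283 - 19388852*√153718/283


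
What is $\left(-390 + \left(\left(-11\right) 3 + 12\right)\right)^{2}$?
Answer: $168921$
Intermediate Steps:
$\left(-390 + \left(\left(-11\right) 3 + 12\right)\right)^{2} = \left(-390 + \left(-33 + 12\right)\right)^{2} = \left(-390 - 21\right)^{2} = \left(-411\right)^{2} = 168921$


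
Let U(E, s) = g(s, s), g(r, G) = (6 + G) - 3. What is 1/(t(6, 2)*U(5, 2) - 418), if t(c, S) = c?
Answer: -1/388 ≈ -0.0025773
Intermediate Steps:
g(r, G) = 3 + G
U(E, s) = 3 + s
1/(t(6, 2)*U(5, 2) - 418) = 1/(6*(3 + 2) - 418) = 1/(6*5 - 418) = 1/(30 - 418) = 1/(-388) = -1/388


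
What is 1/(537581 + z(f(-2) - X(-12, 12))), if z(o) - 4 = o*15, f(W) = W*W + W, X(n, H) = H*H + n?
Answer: 1/535635 ≈ 1.8669e-6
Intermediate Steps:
X(n, H) = n + H**2 (X(n, H) = H**2 + n = n + H**2)
f(W) = W + W**2 (f(W) = W**2 + W = W + W**2)
z(o) = 4 + 15*o (z(o) = 4 + o*15 = 4 + 15*o)
1/(537581 + z(f(-2) - X(-12, 12))) = 1/(537581 + (4 + 15*(-2*(1 - 2) - (-12 + 12**2)))) = 1/(537581 + (4 + 15*(-2*(-1) - (-12 + 144)))) = 1/(537581 + (4 + 15*(2 - 1*132))) = 1/(537581 + (4 + 15*(2 - 132))) = 1/(537581 + (4 + 15*(-130))) = 1/(537581 + (4 - 1950)) = 1/(537581 - 1946) = 1/535635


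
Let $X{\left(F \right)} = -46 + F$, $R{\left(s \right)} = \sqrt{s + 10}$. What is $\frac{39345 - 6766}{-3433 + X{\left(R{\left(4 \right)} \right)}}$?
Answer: $- \frac{16191763}{1729061} - \frac{32579 \sqrt{14}}{12103427} \approx -9.3746$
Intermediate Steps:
$R{\left(s \right)} = \sqrt{10 + s}$
$\frac{39345 - 6766}{-3433 + X{\left(R{\left(4 \right)} \right)}} = \frac{39345 - 6766}{-3433 - \left(46 - \sqrt{10 + 4}\right)} = \frac{32579}{-3433 - \left(46 - \sqrt{14}\right)} = \frac{32579}{-3479 + \sqrt{14}}$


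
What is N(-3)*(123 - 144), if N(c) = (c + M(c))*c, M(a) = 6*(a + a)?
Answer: -2457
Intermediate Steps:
M(a) = 12*a (M(a) = 6*(2*a) = 12*a)
N(c) = 13*c² (N(c) = (c + 12*c)*c = (13*c)*c = 13*c²)
N(-3)*(123 - 144) = (13*(-3)²)*(123 - 144) = (13*9)*(-21) = 117*(-21) = -2457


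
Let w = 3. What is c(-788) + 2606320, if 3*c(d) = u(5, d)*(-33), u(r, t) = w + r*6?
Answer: 2605957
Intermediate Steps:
u(r, t) = 3 + 6*r (u(r, t) = 3 + r*6 = 3 + 6*r)
c(d) = -363 (c(d) = ((3 + 6*5)*(-33))/3 = ((3 + 30)*(-33))/3 = (33*(-33))/3 = (1/3)*(-1089) = -363)
c(-788) + 2606320 = -363 + 2606320 = 2605957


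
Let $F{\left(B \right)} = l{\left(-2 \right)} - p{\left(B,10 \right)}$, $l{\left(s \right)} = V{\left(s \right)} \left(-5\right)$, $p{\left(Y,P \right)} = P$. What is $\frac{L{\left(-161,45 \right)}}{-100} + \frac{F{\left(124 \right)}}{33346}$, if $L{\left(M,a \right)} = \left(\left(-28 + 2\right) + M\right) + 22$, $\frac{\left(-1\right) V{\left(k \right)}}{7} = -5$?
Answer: $\frac{548359}{333460} \approx 1.6445$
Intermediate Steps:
$V{\left(k \right)} = 35$ ($V{\left(k \right)} = \left(-7\right) \left(-5\right) = 35$)
$L{\left(M,a \right)} = -4 + M$ ($L{\left(M,a \right)} = \left(-26 + M\right) + 22 = -4 + M$)
$l{\left(s \right)} = -175$ ($l{\left(s \right)} = 35 \left(-5\right) = -175$)
$F{\left(B \right)} = -185$ ($F{\left(B \right)} = -175 - 10 = -185$)
$\frac{L{\left(-161,45 \right)}}{-100} + \frac{F{\left(124 \right)}}{33346} = \frac{-4 - 161}{-100} - \frac{185}{33346} = \left(-165\right) \left(- \frac{1}{100}\right) - \frac{185}{33346} = \frac{33}{20} - \frac{185}{33346} = \frac{548359}{333460}$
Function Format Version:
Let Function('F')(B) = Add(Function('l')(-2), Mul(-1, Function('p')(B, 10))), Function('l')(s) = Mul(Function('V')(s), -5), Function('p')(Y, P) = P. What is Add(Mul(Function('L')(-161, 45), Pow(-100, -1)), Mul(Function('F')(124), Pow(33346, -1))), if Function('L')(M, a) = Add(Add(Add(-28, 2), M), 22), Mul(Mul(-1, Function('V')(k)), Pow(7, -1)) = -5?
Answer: Rational(548359, 333460) ≈ 1.6445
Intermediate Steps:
Function('V')(k) = 35 (Function('V')(k) = Mul(-7, -5) = 35)
Function('L')(M, a) = Add(-4, M) (Function('L')(M, a) = Add(Add(-26, M), 22) = Add(-4, M))
Function('l')(s) = -175 (Function('l')(s) = Mul(35, -5) = -175)
Function('F')(B) = -185 (Function('F')(B) = Add(-175, Mul(-1, 10)) = Add(-175, -10) = -185)
Add(Mul(Function('L')(-161, 45), Pow(-100, -1)), Mul(Function('F')(124), Pow(33346, -1))) = Add(Mul(Add(-4, -161), Pow(-100, -1)), Mul(-185, Pow(33346, -1))) = Add(Mul(-165, Rational(-1, 100)), Mul(-185, Rational(1, 33346))) = Add(Rational(33, 20), Rational(-185, 33346)) = Rational(548359, 333460)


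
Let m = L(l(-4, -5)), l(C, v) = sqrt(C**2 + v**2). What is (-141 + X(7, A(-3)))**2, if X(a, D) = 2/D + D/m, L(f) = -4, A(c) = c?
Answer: 2859481/144 ≈ 19858.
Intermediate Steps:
m = -4
X(a, D) = 2/D - D/4 (X(a, D) = 2/D + D/(-4) = 2/D + D*(-1/4) = 2/D - D/4)
(-141 + X(7, A(-3)))**2 = (-141 + (2/(-3) - 1/4*(-3)))**2 = (-141 + (2*(-1/3) + 3/4))**2 = (-141 + (-2/3 + 3/4))**2 = (-141 + 1/12)**2 = (-1691/12)**2 = 2859481/144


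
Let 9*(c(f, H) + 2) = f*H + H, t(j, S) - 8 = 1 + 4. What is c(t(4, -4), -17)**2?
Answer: 65536/81 ≈ 809.09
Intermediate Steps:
t(j, S) = 13 (t(j, S) = 8 + (1 + 4) = 8 + 5 = 13)
c(f, H) = -2 + H/9 + H*f/9 (c(f, H) = -2 + (f*H + H)/9 = -2 + (H*f + H)/9 = -2 + (H + H*f)/9 = -2 + (H/9 + H*f/9) = -2 + H/9 + H*f/9)
c(t(4, -4), -17)**2 = (-2 + (1/9)*(-17) + (1/9)*(-17)*13)**2 = (-2 - 17/9 - 221/9)**2 = (-256/9)**2 = 65536/81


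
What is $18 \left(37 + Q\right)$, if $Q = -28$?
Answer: $162$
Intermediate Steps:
$18 \left(37 + Q\right) = 18 \left(37 - 28\right) = 18 \cdot 9 = 162$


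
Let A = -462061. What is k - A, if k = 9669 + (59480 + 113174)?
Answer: 644384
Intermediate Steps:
k = 182323 (k = 9669 + 172654 = 182323)
k - A = 182323 - 1*(-462061) = 182323 + 462061 = 644384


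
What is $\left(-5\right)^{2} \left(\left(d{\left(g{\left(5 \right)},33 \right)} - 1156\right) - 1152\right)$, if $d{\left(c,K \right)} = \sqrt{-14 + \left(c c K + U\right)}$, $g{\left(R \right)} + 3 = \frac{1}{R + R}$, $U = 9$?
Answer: $-57700 + \frac{5 \sqrt{27253}}{2} \approx -57287.0$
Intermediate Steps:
$g{\left(R \right)} = -3 + \frac{1}{2 R}$ ($g{\left(R \right)} = -3 + \frac{1}{R + R} = -3 + \frac{1}{2 R}$)
$d{\left(c,K \right)} = \sqrt{-5 + K c^{2}}$ ($d{\left(c,K \right)} = \sqrt{-14 + \left(c c K + 9\right)} = \sqrt{-14 + \left(c^{2} K + 9\right)} = \sqrt{-14 + \left(K c^{2} + 9\right)} = \sqrt{-14 + \left(9 + K c^{2}\right)} = \sqrt{-5 + K c^{2}}$)
$\left(-5\right)^{2} \left(\left(d{\left(g{\left(5 \right)},33 \right)} - 1156\right) - 1152\right) = \left(-5\right)^{2} \left(\left(\sqrt{-5 + 33 \left(-3 + \frac{1}{2 \cdot 5}\right)^{2}} - 1156\right) - 1152\right) = 25 \left(\left(\sqrt{-5 + 33 \left(-3 + \frac{1}{2} \cdot \frac{1}{5}\right)^{2}} - 1156\right) - 1152\right) = 25 \left(\left(\sqrt{-5 + 33 \left(-3 + \frac{1}{10}\right)^{2}} - 1156\right) - 1152\right) = 25 \left(\left(\sqrt{-5 + 33 \left(- \frac{29}{10}\right)^{2}} - 1156\right) - 1152\right) = 25 \left(\left(\sqrt{-5 + 33 \cdot \frac{841}{100}} - 1156\right) - 1152\right) = 25 \left(\left(\sqrt{-5 + \frac{27753}{100}} - 1156\right) - 1152\right) = 25 \left(\left(\sqrt{\frac{27253}{100}} - 1156\right) - 1152\right) = 25 \left(\left(\frac{\sqrt{27253}}{10} - 1156\right) - 1152\right) = 25 \left(\left(-1156 + \frac{\sqrt{27253}}{10}\right) - 1152\right) = 25 \left(-2308 + \frac{\sqrt{27253}}{10}\right) = -57700 + \frac{5 \sqrt{27253}}{2}$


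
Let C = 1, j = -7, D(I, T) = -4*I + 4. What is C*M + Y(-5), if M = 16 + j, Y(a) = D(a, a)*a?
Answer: -111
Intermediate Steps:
D(I, T) = 4 - 4*I
Y(a) = a*(4 - 4*a) (Y(a) = (4 - 4*a)*a = a*(4 - 4*a))
M = 9 (M = 16 - 7 = 9)
C*M + Y(-5) = 1*9 + 4*(-5)*(1 - 1*(-5)) = 9 + 4*(-5)*(1 + 5) = 9 + 4*(-5)*6 = 9 - 120 = -111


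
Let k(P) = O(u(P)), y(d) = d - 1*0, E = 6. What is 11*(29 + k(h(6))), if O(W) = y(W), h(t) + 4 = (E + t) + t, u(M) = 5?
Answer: 374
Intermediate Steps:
h(t) = 2 + 2*t (h(t) = -4 + ((6 + t) + t) = -4 + (6 + 2*t) = 2 + 2*t)
y(d) = d (y(d) = d + 0 = d)
O(W) = W
k(P) = 5
11*(29 + k(h(6))) = 11*(29 + 5) = 11*34 = 374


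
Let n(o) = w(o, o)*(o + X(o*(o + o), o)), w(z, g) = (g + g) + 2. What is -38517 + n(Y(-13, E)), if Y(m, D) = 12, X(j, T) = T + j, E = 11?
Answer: -30405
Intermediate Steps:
w(z, g) = 2 + 2*g (w(z, g) = 2*g + 2 = 2 + 2*g)
n(o) = (2 + 2*o)*(2*o + 2*o**2) (n(o) = (2 + 2*o)*(o + (o + o*(o + o))) = (2 + 2*o)*(o + (o + o*(2*o))) = (2 + 2*o)*(o + (o + 2*o**2)) = (2 + 2*o)*(2*o + 2*o**2))
-38517 + n(Y(-13, E)) = -38517 + 4*12*(1 + 12)**2 = -38517 + 4*12*13**2 = -38517 + 4*12*169 = -38517 + 8112 = -30405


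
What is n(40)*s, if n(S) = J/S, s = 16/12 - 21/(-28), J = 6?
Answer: 5/16 ≈ 0.31250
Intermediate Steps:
s = 25/12 (s = 16*(1/12) - 21*(-1/28) = 4/3 + ¾ = 25/12 ≈ 2.0833)
n(S) = 6/S
n(40)*s = (6/40)*(25/12) = (6*(1/40))*(25/12) = (3/20)*(25/12) = 5/16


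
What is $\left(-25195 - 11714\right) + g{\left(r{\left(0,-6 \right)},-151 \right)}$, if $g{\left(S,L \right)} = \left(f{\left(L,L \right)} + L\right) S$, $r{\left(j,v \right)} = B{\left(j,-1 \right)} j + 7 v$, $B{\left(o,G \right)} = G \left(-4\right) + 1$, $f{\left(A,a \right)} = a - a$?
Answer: $-30567$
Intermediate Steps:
$f{\left(A,a \right)} = 0$
$B{\left(o,G \right)} = 1 - 4 G$ ($B{\left(o,G \right)} = - 4 G + 1 = 1 - 4 G$)
$r{\left(j,v \right)} = 5 j + 7 v$ ($r{\left(j,v \right)} = \left(1 - -4\right) j + 7 v = \left(1 + 4\right) j + 7 v = 5 j + 7 v$)
$g{\left(S,L \right)} = L S$ ($g{\left(S,L \right)} = \left(0 + L\right) S = L S$)
$\left(-25195 - 11714\right) + g{\left(r{\left(0,-6 \right)},-151 \right)} = \left(-25195 - 11714\right) - 151 \left(5 \cdot 0 + 7 \left(-6\right)\right) = -36909 - 151 \left(0 - 42\right) = -36909 - -6342 = -36909 + 6342 = -30567$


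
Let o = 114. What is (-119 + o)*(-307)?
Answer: 1535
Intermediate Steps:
(-119 + o)*(-307) = (-119 + 114)*(-307) = -5*(-307) = 1535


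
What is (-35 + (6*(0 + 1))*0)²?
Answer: 1225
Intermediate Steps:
(-35 + (6*(0 + 1))*0)² = (-35 + (6*1)*0)² = (-35 + 6*0)² = (-35 + 0)² = (-35)² = 1225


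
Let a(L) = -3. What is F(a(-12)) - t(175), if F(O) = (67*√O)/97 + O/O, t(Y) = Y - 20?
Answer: -154 + 67*I*√3/97 ≈ -154.0 + 1.1964*I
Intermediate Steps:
t(Y) = -20 + Y
F(O) = 1 + 67*√O/97 (F(O) = (67*√O)*(1/97) + 1 = 67*√O/97 + 1 = 1 + 67*√O/97)
F(a(-12)) - t(175) = (1 + 67*√(-3)/97) - (-20 + 175) = (1 + 67*(I*√3)/97) - 1*155 = (1 + 67*I*√3/97) - 155 = -154 + 67*I*√3/97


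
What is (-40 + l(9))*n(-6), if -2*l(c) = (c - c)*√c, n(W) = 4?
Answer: -160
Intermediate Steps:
l(c) = 0 (l(c) = -(c - c)*√c/2 = -0*√c = -½*0 = 0)
(-40 + l(9))*n(-6) = (-40 + 0)*4 = -40*4 = -160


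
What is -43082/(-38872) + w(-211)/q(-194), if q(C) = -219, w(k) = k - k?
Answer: 21541/19436 ≈ 1.1083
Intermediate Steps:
w(k) = 0
-43082/(-38872) + w(-211)/q(-194) = -43082/(-38872) + 0/(-219) = -43082*(-1/38872) + 0*(-1/219) = 21541/19436 + 0 = 21541/19436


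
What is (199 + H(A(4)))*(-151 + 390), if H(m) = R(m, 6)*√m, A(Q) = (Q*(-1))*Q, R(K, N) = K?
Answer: 47561 - 15296*I ≈ 47561.0 - 15296.0*I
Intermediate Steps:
A(Q) = -Q² (A(Q) = (-Q)*Q = -Q²)
H(m) = m^(3/2) (H(m) = m*√m = m^(3/2))
(199 + H(A(4)))*(-151 + 390) = (199 + (-1*4²)^(3/2))*(-151 + 390) = (199 + (-1*16)^(3/2))*239 = (199 + (-16)^(3/2))*239 = (199 - 64*I)*239 = 47561 - 15296*I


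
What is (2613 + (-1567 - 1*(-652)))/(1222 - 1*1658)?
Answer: -849/218 ≈ -3.8945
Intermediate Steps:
(2613 + (-1567 - 1*(-652)))/(1222 - 1*1658) = (2613 + (-1567 + 652))/(1222 - 1658) = (2613 - 915)/(-436) = 1698*(-1/436) = -849/218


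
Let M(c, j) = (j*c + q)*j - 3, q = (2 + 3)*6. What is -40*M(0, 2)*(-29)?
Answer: 66120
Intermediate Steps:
q = 30 (q = 5*6 = 30)
M(c, j) = -3 + j*(30 + c*j) (M(c, j) = (j*c + 30)*j - 3 = (c*j + 30)*j - 3 = (30 + c*j)*j - 3 = j*(30 + c*j) - 3 = -3 + j*(30 + c*j))
-40*M(0, 2)*(-29) = -40*(-3 + 30*2 + 0*2**2)*(-29) = -40*(-3 + 60 + 0*4)*(-29) = -40*(-3 + 60 + 0)*(-29) = -40*57*(-29) = -2280*(-29) = 66120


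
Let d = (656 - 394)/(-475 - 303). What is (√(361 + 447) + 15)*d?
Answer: -1965/389 - 262*√202/389 ≈ -14.624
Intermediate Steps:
d = -131/389 (d = 262/(-778) = 262*(-1/778) = -131/389 ≈ -0.33676)
(√(361 + 447) + 15)*d = (√(361 + 447) + 15)*(-131/389) = (√808 + 15)*(-131/389) = (2*√202 + 15)*(-131/389) = (15 + 2*√202)*(-131/389) = -1965/389 - 262*√202/389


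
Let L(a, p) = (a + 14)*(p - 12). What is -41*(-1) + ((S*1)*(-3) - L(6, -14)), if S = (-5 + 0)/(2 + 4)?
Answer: 1127/2 ≈ 563.50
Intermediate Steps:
S = -⅚ (S = -5/6 = -5*⅙ = -⅚ ≈ -0.83333)
L(a, p) = (-12 + p)*(14 + a) (L(a, p) = (14 + a)*(-12 + p) = (-12 + p)*(14 + a))
-41*(-1) + ((S*1)*(-3) - L(6, -14)) = -41*(-1) + (-⅚*1*(-3) - (-168 - 12*6 + 14*(-14) + 6*(-14))) = 41 + (-⅚*(-3) - (-168 - 72 - 196 - 84)) = 41 + (5/2 - 1*(-520)) = 41 + (5/2 + 520) = 41 + 1045/2 = 1127/2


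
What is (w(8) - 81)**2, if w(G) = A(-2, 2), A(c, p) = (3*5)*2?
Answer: 2601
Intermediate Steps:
A(c, p) = 30 (A(c, p) = 15*2 = 30)
w(G) = 30
(w(8) - 81)**2 = (30 - 81)**2 = (-51)**2 = 2601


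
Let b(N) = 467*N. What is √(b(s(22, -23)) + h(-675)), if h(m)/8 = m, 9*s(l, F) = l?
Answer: I*√38326/3 ≈ 65.257*I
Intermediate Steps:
s(l, F) = l/9
h(m) = 8*m
√(b(s(22, -23)) + h(-675)) = √(467*((⅑)*22) + 8*(-675)) = √(467*(22/9) - 5400) = √(10274/9 - 5400) = √(-38326/9) = I*√38326/3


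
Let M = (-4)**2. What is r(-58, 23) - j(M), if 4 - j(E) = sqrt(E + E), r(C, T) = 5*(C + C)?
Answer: -584 + 4*sqrt(2) ≈ -578.34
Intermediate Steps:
M = 16
r(C, T) = 10*C (r(C, T) = 5*(2*C) = 10*C)
j(E) = 4 - sqrt(2)*sqrt(E) (j(E) = 4 - sqrt(E + E) = 4 - sqrt(2*E) = 4 - sqrt(2)*sqrt(E))
r(-58, 23) - j(M) = 10*(-58) - (4 - sqrt(2)*sqrt(16)) = -580 - (4 - 1*sqrt(2)*4) = -580 - (4 - 4*sqrt(2)) = -580 + (-4 + 4*sqrt(2)) = -584 + 4*sqrt(2)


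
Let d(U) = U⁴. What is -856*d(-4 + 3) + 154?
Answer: -702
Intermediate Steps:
-856*d(-4 + 3) + 154 = -856*(-4 + 3)⁴ + 154 = -856*(-1)⁴ + 154 = -856 + 154 = -702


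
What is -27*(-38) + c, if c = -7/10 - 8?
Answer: 10173/10 ≈ 1017.3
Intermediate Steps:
c = -87/10 (c = -7*⅒ - 8 = -7/10 - 8 = -87/10 ≈ -8.7000)
-27*(-38) + c = -27*(-38) - 87/10 = 1026 - 87/10 = 10173/10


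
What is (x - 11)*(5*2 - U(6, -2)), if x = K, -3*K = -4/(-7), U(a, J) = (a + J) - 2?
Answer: -1880/21 ≈ -89.524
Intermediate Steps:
U(a, J) = -2 + J + a (U(a, J) = (J + a) - 2 = -2 + J + a)
K = -4/21 (K = -(-4)/(3*(-7)) = -(-4)*(-1)/(3*7) = -⅓*4/7 = -4/21 ≈ -0.19048)
x = -4/21 ≈ -0.19048
(x - 11)*(5*2 - U(6, -2)) = (-4/21 - 11)*(5*2 - (-2 - 2 + 6)) = -235*(10 - 1*2)/21 = -235*(10 - 2)/21 = -235/21*8 = -1880/21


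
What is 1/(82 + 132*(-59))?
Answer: -1/7706 ≈ -0.00012977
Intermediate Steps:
1/(82 + 132*(-59)) = 1/(82 - 7788) = 1/(-7706) = -1/7706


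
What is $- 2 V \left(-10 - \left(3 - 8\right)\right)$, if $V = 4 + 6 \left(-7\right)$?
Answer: $-380$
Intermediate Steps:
$V = -38$ ($V = 4 - 42 = -38$)
$- 2 V \left(-10 - \left(3 - 8\right)\right) = \left(-2\right) \left(-38\right) \left(-10 - \left(3 - 8\right)\right) = 76 \left(-10 - \left(3 - 8\right)\right) = 76 \left(-10 - -5\right) = 76 \left(-10 + 5\right) = 76 \left(-5\right) = -380$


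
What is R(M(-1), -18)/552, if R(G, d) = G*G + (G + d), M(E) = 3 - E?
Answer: 1/276 ≈ 0.0036232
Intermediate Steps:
R(G, d) = G + d + G**2 (R(G, d) = G**2 + (G + d) = G + d + G**2)
R(M(-1), -18)/552 = ((3 - 1*(-1)) - 18 + (3 - 1*(-1))**2)/552 = ((3 + 1) - 18 + (3 + 1)**2)*(1/552) = (4 - 18 + 4**2)*(1/552) = (4 - 18 + 16)*(1/552) = 2*(1/552) = 1/276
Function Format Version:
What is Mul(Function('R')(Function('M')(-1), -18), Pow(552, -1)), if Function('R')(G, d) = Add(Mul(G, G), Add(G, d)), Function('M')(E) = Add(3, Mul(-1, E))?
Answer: Rational(1, 276) ≈ 0.0036232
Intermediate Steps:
Function('R')(G, d) = Add(G, d, Pow(G, 2)) (Function('R')(G, d) = Add(Pow(G, 2), Add(G, d)) = Add(G, d, Pow(G, 2)))
Mul(Function('R')(Function('M')(-1), -18), Pow(552, -1)) = Mul(Add(Add(3, Mul(-1, -1)), -18, Pow(Add(3, Mul(-1, -1)), 2)), Pow(552, -1)) = Mul(Add(Add(3, 1), -18, Pow(Add(3, 1), 2)), Rational(1, 552)) = Mul(Add(4, -18, Pow(4, 2)), Rational(1, 552)) = Mul(Add(4, -18, 16), Rational(1, 552)) = Mul(2, Rational(1, 552)) = Rational(1, 276)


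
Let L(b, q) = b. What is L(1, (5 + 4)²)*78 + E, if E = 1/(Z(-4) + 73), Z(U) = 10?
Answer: 6475/83 ≈ 78.012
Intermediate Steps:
E = 1/83 (E = 1/(10 + 73) = 1/83 ≈ 0.012048)
L(1, (5 + 4)²)*78 + E = 1*78 + 1/83 = 78 + 1/83 = 6475/83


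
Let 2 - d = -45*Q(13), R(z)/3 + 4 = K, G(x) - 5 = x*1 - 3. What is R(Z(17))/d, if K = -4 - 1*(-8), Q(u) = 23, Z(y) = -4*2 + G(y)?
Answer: 0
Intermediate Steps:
G(x) = 2 + x (G(x) = 5 + (x*1 - 3) = 5 + (x - 3) = 5 + (-3 + x) = 2 + x)
Z(y) = -6 + y (Z(y) = -4*2 + (2 + y) = -8 + (2 + y) = -6 + y)
K = 4 (K = -4 + 8 = 4)
R(z) = 0 (R(z) = -12 + 3*4 = -12 + 12 = 0)
d = 1037 (d = 2 - (-45)*23 = 2 - 1*(-1035) = 2 + 1035 = 1037)
R(Z(17))/d = 0/1037 = 0*(1/1037) = 0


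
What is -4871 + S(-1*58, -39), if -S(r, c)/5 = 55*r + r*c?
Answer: -231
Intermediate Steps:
S(r, c) = -275*r - 5*c*r (S(r, c) = -5*(55*r + r*c) = -5*(55*r + c*r) = -275*r - 5*c*r)
-4871 + S(-1*58, -39) = -4871 - 5*(-1*58)*(55 - 39) = -4871 - 5*(-58)*16 = -4871 + 4640 = -231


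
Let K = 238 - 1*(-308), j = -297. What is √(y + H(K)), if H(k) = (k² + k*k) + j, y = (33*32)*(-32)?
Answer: √562143 ≈ 749.76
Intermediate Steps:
K = 546 (K = 238 + 308 = 546)
y = -33792 (y = 1056*(-32) = -33792)
H(k) = -297 + 2*k² (H(k) = (k² + k*k) - 297 = (k² + k²) - 297 = 2*k² - 297 = -297 + 2*k²)
√(y + H(K)) = √(-33792 + (-297 + 2*546²)) = √(-33792 + (-297 + 2*298116)) = √(-33792 + (-297 + 596232)) = √(-33792 + 595935) = √562143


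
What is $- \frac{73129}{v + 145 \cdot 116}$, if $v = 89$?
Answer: $- \frac{73129}{16909} \approx -4.3249$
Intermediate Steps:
$- \frac{73129}{v + 145 \cdot 116} = - \frac{73129}{89 + 145 \cdot 116} = - \frac{73129}{89 + 16820} = - \frac{73129}{16909}$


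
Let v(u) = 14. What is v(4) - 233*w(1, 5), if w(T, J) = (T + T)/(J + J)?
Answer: -163/5 ≈ -32.600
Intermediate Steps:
w(T, J) = T/J (w(T, J) = (2*T)/((2*J)) = (2*T)*(1/(2*J)) = T/J)
v(4) - 233*w(1, 5) = 14 - 233/5 = -163/5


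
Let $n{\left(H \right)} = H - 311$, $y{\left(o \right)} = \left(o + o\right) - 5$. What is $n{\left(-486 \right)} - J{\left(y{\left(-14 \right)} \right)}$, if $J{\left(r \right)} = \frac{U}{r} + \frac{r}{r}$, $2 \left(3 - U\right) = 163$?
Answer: $- \frac{52825}{66} \approx -800.38$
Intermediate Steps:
$U = - \frac{157}{2}$ ($U = 3 - \frac{163}{2} = - \frac{157}{2} \approx -78.5$)
$y{\left(o \right)} = -5 + 2 o$ ($y{\left(o \right)} = 2 o - 5 = -5 + 2 o$)
$n{\left(H \right)} = -311 + H$
$J{\left(r \right)} = 1 - \frac{157}{2 r}$ ($J{\left(r \right)} = - \frac{157}{2 r} + \frac{r}{r} = - \frac{157}{2 r} + 1 = 1 - \frac{157}{2 r}$)
$n{\left(-486 \right)} - J{\left(y{\left(-14 \right)} \right)} = \left(-311 - 486\right) - \frac{- \frac{157}{2} + \left(-5 + 2 \left(-14\right)\right)}{-5 + 2 \left(-14\right)} = -797 - \frac{- \frac{157}{2} - 33}{-5 - 28} = -797 - \frac{- \frac{157}{2} - 33}{-33} = -797 - \left(- \frac{1}{33}\right) \left(- \frac{223}{2}\right) = -797 - \frac{223}{66} = - \frac{52825}{66}$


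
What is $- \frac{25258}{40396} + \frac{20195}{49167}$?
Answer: $- \frac{213031433}{993075066} \approx -0.21452$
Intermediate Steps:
$- \frac{25258}{40396} + \frac{20195}{49167} = \left(-25258\right) \frac{1}{40396} + 20195 \cdot \frac{1}{49167} = - \frac{12629}{20198} + \frac{20195}{49167} = - \frac{213031433}{993075066}$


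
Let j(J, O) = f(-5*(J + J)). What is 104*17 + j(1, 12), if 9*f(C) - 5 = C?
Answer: 15907/9 ≈ 1767.4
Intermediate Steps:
f(C) = 5/9 + C/9
j(J, O) = 5/9 - 10*J/9 (j(J, O) = 5/9 + (-5*(J + J))/9 = 5/9 + (-10*J)/9 = 5/9 - 10*J/9)
104*17 + j(1, 12) = 104*17 + (5/9 - 10/9*1) = 1768 + (5/9 - 10/9) = 1768 - 5/9 = 15907/9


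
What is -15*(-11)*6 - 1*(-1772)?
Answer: 2762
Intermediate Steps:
-15*(-11)*6 - 1*(-1772) = 165*6 + 1772 = 990 + 1772 = 2762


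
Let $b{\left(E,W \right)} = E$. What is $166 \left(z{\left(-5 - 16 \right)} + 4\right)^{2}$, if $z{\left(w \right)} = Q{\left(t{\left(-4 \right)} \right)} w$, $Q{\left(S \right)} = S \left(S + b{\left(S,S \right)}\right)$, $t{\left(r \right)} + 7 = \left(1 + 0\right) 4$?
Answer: $23219416$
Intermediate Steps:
$t{\left(r \right)} = -3$ ($t{\left(r \right)} = -7 + \left(1 + 0\right) 4 = -7 + 1 \cdot 4 = -7 + 4 = -3$)
$Q{\left(S \right)} = 2 S^{2}$ ($Q{\left(S \right)} = S \left(S + S\right) = S 2 S = 2 S^{2}$)
$z{\left(w \right)} = 18 w$ ($z{\left(w \right)} = 2 \left(-3\right)^{2} w = 2 \cdot 9 w = 18 w$)
$166 \left(z{\left(-5 - 16 \right)} + 4\right)^{2} = 166 \left(18 \left(-5 - 16\right) + 4\right)^{2} = 166 \left(18 \left(-21\right) + 4\right)^{2} = 166 \left(-378 + 4\right)^{2} = 166 \left(-374\right)^{2} = 166 \cdot 139876 = 23219416$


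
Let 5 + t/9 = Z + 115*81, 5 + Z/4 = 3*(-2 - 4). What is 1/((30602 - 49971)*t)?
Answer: -1/1606890978 ≈ -6.2232e-10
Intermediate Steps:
Z = -92 (Z = -20 + 4*(3*(-2 - 4)) = -20 + 4*(3*(-6)) = -20 + 4*(-18) = -20 - 72 = -92)
t = 82962 (t = -45 + 9*(-92 + 115*81) = -45 + 9*(-92 + 9315) = -45 + 9*9223 = -45 + 83007 = 82962)
1/((30602 - 49971)*t) = 1/((30602 - 49971)*82962) = (1/82962)/(-19369) = -1/19369*1/82962 = -1/1606890978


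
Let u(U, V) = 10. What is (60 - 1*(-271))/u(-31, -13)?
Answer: 331/10 ≈ 33.100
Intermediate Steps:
(60 - 1*(-271))/u(-31, -13) = (60 - 1*(-271))/10 = (60 + 271)*(⅒) = 331*(⅒) = 331/10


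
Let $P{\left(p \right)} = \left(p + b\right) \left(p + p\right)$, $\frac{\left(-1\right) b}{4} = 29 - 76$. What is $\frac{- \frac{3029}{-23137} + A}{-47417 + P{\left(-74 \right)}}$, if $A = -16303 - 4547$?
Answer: $\frac{482403421}{1487454593} \approx 0.32431$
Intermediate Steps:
$b = 188$ ($b = - 4 \left(29 - 76\right) = \left(-4\right) \left(-47\right) = 188$)
$P{\left(p \right)} = 2 p \left(188 + p\right)$ ($P{\left(p \right)} = \left(p + 188\right) \left(p + p\right) = \left(188 + p\right) 2 p = 2 p \left(188 + p\right)$)
$A = -20850$ ($A = -16303 - 4547 = -20850$)
$\frac{- \frac{3029}{-23137} + A}{-47417 + P{\left(-74 \right)}} = \frac{- \frac{3029}{-23137} - 20850}{-47417 + 2 \left(-74\right) \left(188 - 74\right)} = \frac{\left(-3029\right) \left(- \frac{1}{23137}\right) - 20850}{-47417 + 2 \left(-74\right) 114} = \frac{\frac{3029}{23137} - 20850}{-47417 - 16872} = - \frac{482403421}{23137 \left(-64289\right)} = \left(- \frac{482403421}{23137}\right) \left(- \frac{1}{64289}\right) = \frac{482403421}{1487454593}$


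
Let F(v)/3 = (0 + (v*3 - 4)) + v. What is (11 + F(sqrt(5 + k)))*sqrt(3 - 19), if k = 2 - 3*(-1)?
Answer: I*(-4 + 48*sqrt(10)) ≈ 147.79*I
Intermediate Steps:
k = 5 (k = 2 + 3 = 5)
F(v) = -12 + 12*v (F(v) = 3*((0 + (v*3 - 4)) + v) = 3*((0 + (3*v - 4)) + v) = 3*((0 + (-4 + 3*v)) + v) = 3*((-4 + 3*v) + v) = 3*(-4 + 4*v) = -12 + 12*v)
(11 + F(sqrt(5 + k)))*sqrt(3 - 19) = (11 + (-12 + 12*sqrt(5 + 5)))*sqrt(3 - 19) = (11 + (-12 + 12*sqrt(10)))*sqrt(-16) = (-1 + 12*sqrt(10))*(4*I) = 4*I*(-1 + 12*sqrt(10))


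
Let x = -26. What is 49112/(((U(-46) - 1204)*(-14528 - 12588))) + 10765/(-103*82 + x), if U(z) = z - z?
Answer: -3134250233/2469562584 ≈ -1.2692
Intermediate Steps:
U(z) = 0
49112/(((U(-46) - 1204)*(-14528 - 12588))) + 10765/(-103*82 + x) = 49112/(((0 - 1204)*(-14528 - 12588))) + 10765/(-103*82 - 26) = 49112/((-1204*(-27116))) + 10765/(-8446 - 26) = 49112/32647664 + 10765/(-8472) = 49112*(1/32647664) + 10765*(-1/8472) = 877/582994 - 10765/8472 = -3134250233/2469562584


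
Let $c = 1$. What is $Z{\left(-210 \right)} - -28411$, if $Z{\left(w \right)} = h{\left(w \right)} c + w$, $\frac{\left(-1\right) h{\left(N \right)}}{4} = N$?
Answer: $29041$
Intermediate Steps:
$h{\left(N \right)} = - 4 N$
$Z{\left(w \right)} = - 3 w$ ($Z{\left(w \right)} = - 4 w 1 + w = - 4 w + w = - 3 w$)
$Z{\left(-210 \right)} - -28411 = \left(-3\right) \left(-210\right) - -28411 = 630 + 28411 = 29041$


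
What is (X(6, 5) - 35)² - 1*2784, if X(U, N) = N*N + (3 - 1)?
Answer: -2720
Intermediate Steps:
X(U, N) = 2 + N² (X(U, N) = N² + 2 = 2 + N²)
(X(6, 5) - 35)² - 1*2784 = ((2 + 5²) - 35)² - 1*2784 = ((2 + 25) - 35)² - 2784 = (27 - 35)² - 2784 = (-8)² - 2784 = 64 - 2784 = -2720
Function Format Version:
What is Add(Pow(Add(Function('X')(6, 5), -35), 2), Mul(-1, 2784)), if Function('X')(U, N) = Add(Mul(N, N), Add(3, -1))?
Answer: -2720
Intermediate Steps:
Function('X')(U, N) = Add(2, Pow(N, 2)) (Function('X')(U, N) = Add(Pow(N, 2), 2) = Add(2, Pow(N, 2)))
Add(Pow(Add(Function('X')(6, 5), -35), 2), Mul(-1, 2784)) = Add(Pow(Add(Add(2, Pow(5, 2)), -35), 2), Mul(-1, 2784)) = Add(Pow(Add(Add(2, 25), -35), 2), -2784) = Add(Pow(Add(27, -35), 2), -2784) = Add(Pow(-8, 2), -2784) = Add(64, -2784) = -2720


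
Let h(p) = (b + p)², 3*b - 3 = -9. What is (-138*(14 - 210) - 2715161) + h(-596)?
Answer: -2330509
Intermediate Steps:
b = -2 (b = 1 + (⅓)*(-9) = 1 - 3 = -2)
h(p) = (-2 + p)²
(-138*(14 - 210) - 2715161) + h(-596) = (-138*(14 - 210) - 2715161) + (-2 - 596)² = (-138*(-196) - 2715161) + (-598)² = (27048 - 2715161) + 357604 = -2688113 + 357604 = -2330509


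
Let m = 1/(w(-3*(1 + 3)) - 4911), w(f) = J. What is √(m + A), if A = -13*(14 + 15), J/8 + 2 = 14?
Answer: 2*I*√242790490/1605 ≈ 19.417*I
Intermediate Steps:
J = 96 (J = -16 + 8*14 = -16 + 112 = 96)
w(f) = 96
A = -377 (A = -13*29 = -377)
m = -1/4815 (m = 1/(96 - 4911) = 1/(-4815) = -1/4815 ≈ -0.00020768)
√(m + A) = √(-1/4815 - 377) = √(-1815256/4815) = 2*I*√242790490/1605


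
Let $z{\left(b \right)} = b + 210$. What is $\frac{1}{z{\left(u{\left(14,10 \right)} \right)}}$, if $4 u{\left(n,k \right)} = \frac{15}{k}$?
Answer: $\frac{8}{1683} \approx 0.0047534$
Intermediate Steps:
$u{\left(n,k \right)} = \frac{15}{4 k}$ ($u{\left(n,k \right)} = \frac{15 \frac{1}{k}}{4} = \frac{15}{4 k}$)
$z{\left(b \right)} = 210 + b$
$\frac{1}{z{\left(u{\left(14,10 \right)} \right)}} = \frac{1}{210 + \frac{15}{4 \cdot 10}} = \frac{1}{210 + \frac{15}{4} \cdot \frac{1}{10}} = \frac{1}{210 + \frac{3}{8}} = \frac{1}{\frac{1683}{8}} = \frac{8}{1683}$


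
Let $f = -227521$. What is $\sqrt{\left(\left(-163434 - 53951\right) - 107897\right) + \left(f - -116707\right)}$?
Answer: $8 i \sqrt{6814} \approx 660.38 i$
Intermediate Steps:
$\sqrt{\left(\left(-163434 - 53951\right) - 107897\right) + \left(f - -116707\right)} = \sqrt{\left(\left(-163434 - 53951\right) - 107897\right) - 110814} = \sqrt{\left(-217385 - 107897\right) + \left(-227521 + 116707\right)} = \sqrt{-325282 - 110814} = \sqrt{-436096} = 8 i \sqrt{6814}$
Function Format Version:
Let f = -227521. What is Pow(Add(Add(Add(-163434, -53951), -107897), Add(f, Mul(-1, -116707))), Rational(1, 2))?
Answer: Mul(8, I, Pow(6814, Rational(1, 2))) ≈ Mul(660.38, I)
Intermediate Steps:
Pow(Add(Add(Add(-163434, -53951), -107897), Add(f, Mul(-1, -116707))), Rational(1, 2)) = Pow(Add(Add(Add(-163434, -53951), -107897), Add(-227521, Mul(-1, -116707))), Rational(1, 2)) = Pow(Add(Add(-217385, -107897), Add(-227521, 116707)), Rational(1, 2)) = Pow(Add(-325282, -110814), Rational(1, 2)) = Pow(-436096, Rational(1, 2)) = Mul(8, I, Pow(6814, Rational(1, 2)))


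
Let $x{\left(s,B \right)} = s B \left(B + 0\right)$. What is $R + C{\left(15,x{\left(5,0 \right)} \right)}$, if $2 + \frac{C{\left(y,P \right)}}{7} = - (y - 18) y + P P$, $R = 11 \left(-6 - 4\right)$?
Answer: $191$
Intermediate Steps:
$x{\left(s,B \right)} = s B^{2}$ ($x{\left(s,B \right)} = B s B = s B^{2}$)
$R = -110$ ($R = 11 \left(-10\right) = -110$)
$C{\left(y,P \right)} = -14 + 7 P^{2} + 7 y \left(18 - y\right)$ ($C{\left(y,P \right)} = -14 + 7 \left(- (y - 18) y + P P\right) = -14 + 7 \left(- (-18 + y) y + P^{2}\right) = -14 + 7 \left(\left(18 - y\right) y + P^{2}\right) = -14 + 7 \left(y \left(18 - y\right) + P^{2}\right) = -14 + 7 \left(P^{2} + y \left(18 - y\right)\right) = -14 + \left(7 P^{2} + 7 y \left(18 - y\right)\right) = -14 + 7 P^{2} + 7 y \left(18 - y\right)$)
$R + C{\left(15,x{\left(5,0 \right)} \right)} = -110 + \left(-14 - 7 \cdot 15^{2} + 7 \left(5 \cdot 0^{2}\right)^{2} + 126 \cdot 15\right) = -110 + \left(-14 - 1575 + 7 \left(5 \cdot 0\right)^{2} + 1890\right) = -110 + \left(-14 - 1575 + 7 \cdot 0^{2} + 1890\right) = -110 + \left(-14 - 1575 + 7 \cdot 0 + 1890\right) = -110 + \left(-14 - 1575 + 0 + 1890\right) = -110 + 301 = 191$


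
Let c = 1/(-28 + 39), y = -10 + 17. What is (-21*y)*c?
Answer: -147/11 ≈ -13.364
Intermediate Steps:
y = 7
c = 1/11 ≈ 0.090909
(-21*y)*c = -21*7*(1/11) = -147*1/11 = -147/11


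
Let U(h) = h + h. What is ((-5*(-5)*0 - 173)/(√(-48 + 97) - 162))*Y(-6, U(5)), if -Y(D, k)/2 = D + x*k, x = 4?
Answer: -11764/155 ≈ -75.897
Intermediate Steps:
U(h) = 2*h
Y(D, k) = -8*k - 2*D (Y(D, k) = -2*(D + 4*k) = -8*k - 2*D)
((-5*(-5)*0 - 173)/(√(-48 + 97) - 162))*Y(-6, U(5)) = ((-5*(-5)*0 - 173)/(√(-48 + 97) - 162))*(-16*5 - 2*(-6)) = ((25*0 - 173)/(√49 - 162))*(-8*10 + 12) = ((0 - 173)/(7 - 162))*(-80 + 12) = -173/(-155)*(-68) = -173*(-1/155)*(-68) = (173/155)*(-68) = -11764/155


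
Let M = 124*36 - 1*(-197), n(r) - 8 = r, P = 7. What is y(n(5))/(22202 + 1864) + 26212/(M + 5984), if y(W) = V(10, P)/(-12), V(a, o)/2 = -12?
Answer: 315419641/128091285 ≈ 2.4625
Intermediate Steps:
V(a, o) = -24 (V(a, o) = 2*(-12) = -24)
n(r) = 8 + r
M = 4661 (M = 4464 + 197 = 4661)
y(W) = 2 (y(W) = -24/(-12) = -24*(-1/12) = 2)
y(n(5))/(22202 + 1864) + 26212/(M + 5984) = 2/(22202 + 1864) + 26212/(4661 + 5984) = 2/24066 + 26212/10645 = 2*(1/24066) + 26212*(1/10645) = 1/12033 + 26212/10645 = 315419641/128091285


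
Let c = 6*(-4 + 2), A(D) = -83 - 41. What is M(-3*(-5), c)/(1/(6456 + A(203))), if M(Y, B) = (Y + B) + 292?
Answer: 1867940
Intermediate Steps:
A(D) = -124
c = -12 (c = 6*(-2) = -12)
M(Y, B) = 292 + B + Y (M(Y, B) = (B + Y) + 292 = 292 + B + Y)
M(-3*(-5), c)/(1/(6456 + A(203))) = (292 - 12 - 3*(-5))/(1/(6456 - 124)) = (292 - 12 + 15)/(1/6332) = 295/(1/6332) = 295*6332 = 1867940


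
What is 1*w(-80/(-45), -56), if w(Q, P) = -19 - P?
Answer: 37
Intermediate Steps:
1*w(-80/(-45), -56) = 1*(-19 - 1*(-56)) = 1*(-19 + 56) = 1*37 = 37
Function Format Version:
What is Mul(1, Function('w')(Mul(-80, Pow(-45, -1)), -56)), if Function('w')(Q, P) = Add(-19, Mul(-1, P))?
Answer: 37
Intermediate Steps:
Mul(1, Function('w')(Mul(-80, Pow(-45, -1)), -56)) = Mul(1, Add(-19, Mul(-1, -56))) = Mul(1, Add(-19, 56)) = Mul(1, 37) = 37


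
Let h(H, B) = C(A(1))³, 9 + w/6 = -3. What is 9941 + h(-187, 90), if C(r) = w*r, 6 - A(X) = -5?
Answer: -496783147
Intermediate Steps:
w = -72 (w = -54 + 6*(-3) = -54 - 18 = -72)
A(X) = 11 (A(X) = 6 - 1*(-5) = 6 + 5 = 11)
C(r) = -72*r
h(H, B) = -496793088 (h(H, B) = (-72*11)³ = (-792)³ = -496793088)
9941 + h(-187, 90) = 9941 - 496793088 = -496783147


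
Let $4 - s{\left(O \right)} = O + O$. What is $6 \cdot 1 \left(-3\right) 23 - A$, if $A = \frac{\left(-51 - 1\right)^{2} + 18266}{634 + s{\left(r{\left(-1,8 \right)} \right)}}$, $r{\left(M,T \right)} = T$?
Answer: $- \frac{139239}{311} \approx -447.71$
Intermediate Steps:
$s{\left(O \right)} = 4 - 2 O$ ($s{\left(O \right)} = 4 - \left(O + O\right) = 4 - 2 O$)
$A = \frac{10485}{311}$ ($A = \frac{\left(-51 - 1\right)^{2} + 18266}{634 + \left(4 - 16\right)} = \frac{\left(-52\right)^{2} + 18266}{634 + \left(4 - 16\right)} = \frac{2704 + 18266}{634 - 12} = \frac{20970}{622} = 20970 \cdot \frac{1}{622} = \frac{10485}{311} \approx 33.714$)
$6 \cdot 1 \left(-3\right) 23 - A = 6 \cdot 1 \left(-3\right) 23 - \frac{10485}{311} = 6 \left(-3\right) 23 - \frac{10485}{311} = \left(-18\right) 23 - \frac{10485}{311} = -414 - \frac{10485}{311} = - \frac{139239}{311}$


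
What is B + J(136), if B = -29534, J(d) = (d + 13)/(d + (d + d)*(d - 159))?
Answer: -180748229/6120 ≈ -29534.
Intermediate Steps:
J(d) = (13 + d)/(d + 2*d*(-159 + d)) (J(d) = (13 + d)/(d + (2*d)*(-159 + d)) = (13 + d)/(d + 2*d*(-159 + d)))
B + J(136) = -29534 + (13 + 136)/(136*(-317 + 2*136)) = -29534 + (1/136)*149/(-317 + 272) = -29534 + (1/136)*149/(-45) = -29534 + (1/136)*(-1/45)*149 = -29534 - 149/6120 = -180748229/6120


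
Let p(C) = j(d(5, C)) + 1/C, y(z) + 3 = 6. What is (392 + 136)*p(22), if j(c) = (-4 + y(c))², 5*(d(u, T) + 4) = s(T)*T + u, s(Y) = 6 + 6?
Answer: 552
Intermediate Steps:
y(z) = 3 (y(z) = -3 + 6 = 3)
s(Y) = 12
d(u, T) = -4 + u/5 + 12*T/5 (d(u, T) = -4 + (12*T + u)/5 = -4 + (u + 12*T)/5 = -4 + (u/5 + 12*T/5) = -4 + u/5 + 12*T/5)
j(c) = 1 (j(c) = (-4 + 3)² = (-1)² = 1)
p(C) = 1 + 1/C
(392 + 136)*p(22) = (392 + 136)*((1 + 22)/22) = 528*((1/22)*23) = 528*(23/22) = 552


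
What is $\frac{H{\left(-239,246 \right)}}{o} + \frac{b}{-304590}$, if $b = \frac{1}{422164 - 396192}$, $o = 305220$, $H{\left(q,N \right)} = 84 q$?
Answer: $- \frac{529391505259}{8048459599752} \approx -0.065776$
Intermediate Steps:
$b = \frac{1}{25972} \approx 3.8503 \cdot 10^{-5}$
$\frac{H{\left(-239,246 \right)}}{o} + \frac{b}{-304590} = \frac{84 \left(-239\right)}{305220} + \frac{1}{25972 \left(-304590\right)} = \left(-20076\right) \frac{1}{305220} + \frac{1}{25972} \left(- \frac{1}{304590}\right) = - \frac{1673}{25435} - \frac{1}{7910811480} = - \frac{529391505259}{8048459599752}$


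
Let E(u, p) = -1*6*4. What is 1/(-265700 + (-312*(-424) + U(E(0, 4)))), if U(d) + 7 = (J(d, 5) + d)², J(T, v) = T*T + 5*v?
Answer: 1/199510 ≈ 5.0123e-6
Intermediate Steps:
J(T, v) = T² + 5*v
E(u, p) = -24 (E(u, p) = -6*4 = -24)
U(d) = -7 + (25 + d + d²)² (U(d) = -7 + ((d² + 5*5) + d)² = -7 + ((d² + 25) + d)² = -7 + ((25 + d²) + d)² = -7 + (25 + d + d²)²)
1/(-265700 + (-312*(-424) + U(E(0, 4)))) = 1/(-265700 + (-312*(-424) + (-7 + (25 - 24 + (-24)²)²))) = 1/(-265700 + (132288 + (-7 + (25 - 24 + 576)²))) = 1/(-265700 + (132288 + (-7 + 577²))) = 1/(-265700 + (132288 + (-7 + 332929))) = 1/(-265700 + (132288 + 332922)) = 1/(-265700 + 465210) = 1/199510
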